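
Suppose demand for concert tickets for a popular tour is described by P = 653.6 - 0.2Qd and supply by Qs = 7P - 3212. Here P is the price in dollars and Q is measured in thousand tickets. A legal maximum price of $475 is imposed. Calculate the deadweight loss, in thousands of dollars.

35490

Rearranging demand gives Qd = 3268 - 5P. Equilibrium: 3268 - 5P = 7P - 3212, so 6480 = 12P and P* = 540, Q* = 568.
The ceiling of 475 is below the equilibrium price 540, so it binds.
At P = 475: Qd = 3268 - 5·475 = 893 and Qs = 7·475 - 3212 = 113.
Quantity traded falls to 113. At Q = 113 the demand price is (3268 - 113)/5 = 631 and the supply price is (3212 + 113)/7 = 475.
Deadweight loss = ½ · (631 - 475) · (568 - 113) = ½ · 156 · 455 = 35490.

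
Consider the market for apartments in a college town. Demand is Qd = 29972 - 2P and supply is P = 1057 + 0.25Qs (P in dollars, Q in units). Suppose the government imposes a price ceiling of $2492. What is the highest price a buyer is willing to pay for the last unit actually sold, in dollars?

Rearranging supply gives Qs = 4P - 4228. Without the control the market clears where 29972 - 2P = 4P - 4228, i.e. P* = 5700 and Q* = 18572.
The ceiling of 2492 is below the equilibrium price 5700, so it binds.
At P = 2492: Qd = 29972 - 2·2492 = 24988 and Qs = 4·2492 - 4228 = 5740.
Only 5740 units reach the market. On the demand curve, the marginal buyer's willingness to pay at Q = 5740 is (29972 - 5740)/2 = 12116.

12116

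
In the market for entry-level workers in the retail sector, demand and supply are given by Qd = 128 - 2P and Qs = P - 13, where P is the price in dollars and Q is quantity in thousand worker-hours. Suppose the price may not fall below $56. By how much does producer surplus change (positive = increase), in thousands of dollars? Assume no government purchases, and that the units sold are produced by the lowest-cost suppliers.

In a free market, 128 - 2P = P - 13 gives the equilibrium P* = 47, Q* = 34.
Because the floor (56) lies above the market-clearing price, it is binding.
At P = 56: Qd = 128 - 2·56 = 16 and Qs = 56 - 13 = 43.
Producer surplus without the control is ½ · (47 - 13) · 34 = 578.
With the floor, 16 units are sold at 56. The supply price at Q = 16 is 29, so PS = ½ · [(56 - 13) + (56 - 29)] · 16 = 560.
Change in producer surplus = 560 - 578 = -18.

-18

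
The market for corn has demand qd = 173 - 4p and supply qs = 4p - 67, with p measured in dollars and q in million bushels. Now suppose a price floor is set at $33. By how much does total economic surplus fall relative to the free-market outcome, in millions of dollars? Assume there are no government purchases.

Without the control the market clears where 173 - 4p = 4p - 67, i.e. p* = 30 and q* = 53.
Because the floor (33) lies above the market-clearing price, it is binding.
At p = 33: qd = 173 - 4·33 = 41 and qs = 4·33 - 67 = 65.
Quantity traded falls to 41. At q = 41 the demand price is (173 - 41)/4 = 33 and the supply price is (67 + 41)/4 = 27.
Deadweight loss = ½ · (33 - 27) · (53 - 41) = ½ · 6 · 12 = 36.

36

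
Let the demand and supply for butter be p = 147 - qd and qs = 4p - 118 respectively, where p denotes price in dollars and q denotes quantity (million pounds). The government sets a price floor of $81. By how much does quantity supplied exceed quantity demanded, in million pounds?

Rearranging demand gives qd = 147 - p. In a free market, 147 - p = 4p - 118 gives the equilibrium p* = 53, q* = 94.
Because the floor (81) lies above the market-clearing price, it is binding.
At p = 81: qd = 147 - 81 = 66 and qs = 4·81 - 118 = 206.
Surplus = qs - qd = 206 - 66 = 140.

140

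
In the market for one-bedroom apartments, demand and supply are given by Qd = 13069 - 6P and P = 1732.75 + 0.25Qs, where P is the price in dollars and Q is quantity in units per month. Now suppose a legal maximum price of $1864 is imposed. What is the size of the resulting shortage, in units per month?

Rearranging supply gives Qs = 4P - 6931. In a free market, 13069 - 6P = 4P - 6931 gives the equilibrium P* = 2000, Q* = 1069.
Because the ceiling (1864) lies below the market-clearing price, it is binding.
At P = 1864: Qd = 13069 - 6·1864 = 1885 and Qs = 4·1864 - 6931 = 525.
Shortage = Qd - Qs = 1885 - 525 = 1360.

1360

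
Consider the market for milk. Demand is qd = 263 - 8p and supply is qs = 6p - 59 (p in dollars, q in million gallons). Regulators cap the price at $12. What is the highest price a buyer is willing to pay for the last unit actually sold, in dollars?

31.25

In a free market, 263 - 8p = 6p - 59 gives the equilibrium p* = 23, q* = 79.
The ceiling of 12 is below the equilibrium price 23, so it binds.
At p = 12: qd = 263 - 8·12 = 167 and qs = 6·12 - 59 = 13.
Only 13 units reach the market. On the demand curve, the marginal buyer's willingness to pay at q = 13 is (263 - 13)/8 = 31.25.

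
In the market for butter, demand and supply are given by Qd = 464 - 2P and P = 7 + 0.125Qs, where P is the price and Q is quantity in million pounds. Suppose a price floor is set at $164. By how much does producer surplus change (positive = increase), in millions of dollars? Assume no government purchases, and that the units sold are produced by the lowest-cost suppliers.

Rearranging supply gives Qs = 8P - 56. Equilibrium: 464 - 2P = 8P - 56, so 520 = 10P and P* = 52, Q* = 360.
Since 164 > 52, the floor is binding.
At P = 164: Qd = 464 - 2·164 = 136 and Qs = 8·164 - 56 = 1256.
Producer surplus without the control is ½ · (52 - 7) · 360 = 8100.
With the floor, 136 units are sold at 164. The supply price at Q = 136 is 24, so PS = ½ · [(164 - 7) + (164 - 24)] · 136 = 20196.
Change in producer surplus = 20196 - 8100 = 12096.

12096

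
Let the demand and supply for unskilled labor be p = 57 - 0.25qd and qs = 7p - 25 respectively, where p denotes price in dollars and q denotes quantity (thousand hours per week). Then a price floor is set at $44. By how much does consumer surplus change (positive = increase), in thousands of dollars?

-1974

Rearranging demand gives qd = 228 - 4p. Without the control the market clears where 228 - 4p = 7p - 25, i.e. p* = 23 and q* = 136.
Since 44 > 23, the floor is binding.
At p = 44: qd = 228 - 4·44 = 52 and qs = 7·44 - 25 = 283.
Consumer surplus without the control is ½ · (57 - 23) · 136 = 2312.
With the floor, consumers buy 52 units at 44, so CS = ½ · (57 - 44) · 52 = 338.
Change in consumer surplus = 338 - 2312 = -1974.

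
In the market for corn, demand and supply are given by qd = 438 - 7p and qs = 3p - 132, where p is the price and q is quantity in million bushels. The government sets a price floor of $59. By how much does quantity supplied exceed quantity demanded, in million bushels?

Setting quantity demanded equal to quantity supplied, 438 - 7p = 3p - 132, gives p* = 57 and q* = 39.
The floor of 59 is above the equilibrium price 57, so it binds.
At p = 59: qd = 438 - 7·59 = 25 and qs = 3·59 - 132 = 45.
Surplus = qs - qd = 45 - 25 = 20.

20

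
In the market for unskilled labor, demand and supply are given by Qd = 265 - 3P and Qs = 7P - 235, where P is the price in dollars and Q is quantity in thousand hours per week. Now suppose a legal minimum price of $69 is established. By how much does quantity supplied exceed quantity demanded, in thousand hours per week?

190

Equilibrium: 265 - 3P = 7P - 235, so 500 = 10P and P* = 50, Q* = 115.
The floor of 69 is above the equilibrium price 50, so it binds.
At P = 69: Qd = 265 - 3·69 = 58 and Qs = 7·69 - 235 = 248.
Surplus = Qs - Qd = 248 - 58 = 190.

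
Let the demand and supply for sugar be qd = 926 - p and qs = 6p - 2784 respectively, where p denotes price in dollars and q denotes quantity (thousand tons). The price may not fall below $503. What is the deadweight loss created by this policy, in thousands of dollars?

Setting quantity demanded equal to quantity supplied, 926 - p = 6p - 2784, gives p* = 530 and q* = 396.
The floor of 503 is below the equilibrium price 530, so it is not binding; the market clears at p* = 530, q* = 396.
Since the control does not bind, no trades are prevented and deadweight loss is zero.

0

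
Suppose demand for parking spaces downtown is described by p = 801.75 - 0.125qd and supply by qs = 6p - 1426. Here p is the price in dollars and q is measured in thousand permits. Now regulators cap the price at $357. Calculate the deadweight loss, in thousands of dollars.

216347.25

Rearranging demand gives qd = 6414 - 8p. In a free market, 6414 - 8p = 6p - 1426 gives the equilibrium p* = 560, q* = 1934.
Since 357 < 560, the ceiling is binding.
At p = 357: qd = 6414 - 8·357 = 3558 and qs = 6·357 - 1426 = 716.
Quantity traded falls to 716. At q = 716 the demand price is (6414 - 716)/8 = 712.25 and the supply price is (1426 + 716)/6 = 357.
Deadweight loss = ½ · (712.25 - 357) · (1934 - 716) = ½ · 355.25 · 1218 = 216347.25.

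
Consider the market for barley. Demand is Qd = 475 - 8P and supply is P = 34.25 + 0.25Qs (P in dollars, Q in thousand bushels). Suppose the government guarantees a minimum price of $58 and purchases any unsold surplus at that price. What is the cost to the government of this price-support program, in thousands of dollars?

4872

Rearranging supply gives Qs = 4P - 137. Setting quantity demanded equal to quantity supplied, 475 - 8P = 4P - 137, gives P* = 51 and Q* = 67.
Because the floor (58) lies above the market-clearing price, it is binding.
At P = 58: Qd = 475 - 8·58 = 11 and Qs = 4·58 - 137 = 95.
Surplus = Qs - Qd = 84.
Government expenditure = surplus × support price = 84 × 58 = 4872.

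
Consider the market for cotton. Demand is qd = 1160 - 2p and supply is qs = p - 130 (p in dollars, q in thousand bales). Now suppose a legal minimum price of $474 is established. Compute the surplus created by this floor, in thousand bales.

Setting quantity demanded equal to quantity supplied, 1160 - 2p = p - 130, gives p* = 430 and q* = 300.
Since 474 > 430, the floor is binding.
At p = 474: qd = 1160 - 2·474 = 212 and qs = 474 - 130 = 344.
Surplus = qs - qd = 344 - 212 = 132.

132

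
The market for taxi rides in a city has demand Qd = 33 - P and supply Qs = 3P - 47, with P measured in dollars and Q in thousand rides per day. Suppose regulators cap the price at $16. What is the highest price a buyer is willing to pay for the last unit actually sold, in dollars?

In a free market, 33 - P = 3P - 47 gives the equilibrium P* = 20, Q* = 13.
The ceiling of 16 is below the equilibrium price 20, so it binds.
At P = 16: Qd = 33 - 16 = 17 and Qs = 3·16 - 47 = 1.
Only 1 units reach the market. On the demand curve, the marginal buyer's willingness to pay at Q = 1 is (33 - 1) = 32.

32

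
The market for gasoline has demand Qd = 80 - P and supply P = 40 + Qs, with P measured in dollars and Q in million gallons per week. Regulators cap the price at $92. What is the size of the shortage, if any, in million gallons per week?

Rearranging supply gives Qs = P - 40. Without the control the market clears where 80 - P = P - 40, i.e. P* = 60 and Q* = 20.
Since 92 is above P* = 60, the ceiling does not bind and the free-market outcome prevails.
Since the control does not bind, there is no shortage.

0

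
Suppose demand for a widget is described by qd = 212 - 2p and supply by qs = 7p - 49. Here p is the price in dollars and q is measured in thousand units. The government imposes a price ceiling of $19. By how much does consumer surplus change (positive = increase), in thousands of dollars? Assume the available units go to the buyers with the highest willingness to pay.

Without the control the market clears where 212 - 2p = 7p - 49, i.e. p* = 29 and q* = 154.
The ceiling of 19 is below the equilibrium price 29, so it binds.
At p = 19: qd = 212 - 2·19 = 174 and qs = 7·19 - 49 = 84.
Consumer surplus without the control is ½ · (106 - 29) · 154 = 5929.
With the ceiling, 84 units are sold at 19 (assume they go to the highest-value buyers). The demand price at q = 84 is 64, so CS = ½ · [(106 - 19) + (64 - 19)] · 84 = 5544.
Change in consumer surplus = 5544 - 5929 = -385.

-385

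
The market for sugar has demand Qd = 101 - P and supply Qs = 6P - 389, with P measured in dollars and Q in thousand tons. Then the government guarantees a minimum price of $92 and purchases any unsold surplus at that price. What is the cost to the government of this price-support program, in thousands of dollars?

14168

Without the control the market clears where 101 - P = 6P - 389, i.e. P* = 70 and Q* = 31.
Because the floor (92) lies above the market-clearing price, it is binding.
At P = 92: Qd = 101 - 92 = 9 and Qs = 6·92 - 389 = 163.
Surplus = Qs - Qd = 154.
Government expenditure = surplus × support price = 154 × 92 = 14168.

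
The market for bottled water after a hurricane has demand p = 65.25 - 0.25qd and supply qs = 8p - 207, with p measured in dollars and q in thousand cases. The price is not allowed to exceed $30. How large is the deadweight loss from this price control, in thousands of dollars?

972

Rearranging demand gives qd = 261 - 4p. Without the control the market clears where 261 - 4p = 8p - 207, i.e. p* = 39 and q* = 105.
Since 30 < 39, the ceiling is binding.
At p = 30: qd = 261 - 4·30 = 141 and qs = 8·30 - 207 = 33.
Quantity traded falls to 33. At q = 33 the demand price is (261 - 33)/4 = 57 and the supply price is (207 + 33)/8 = 30.
Deadweight loss = ½ · (57 - 30) · (105 - 33) = ½ · 27 · 72 = 972.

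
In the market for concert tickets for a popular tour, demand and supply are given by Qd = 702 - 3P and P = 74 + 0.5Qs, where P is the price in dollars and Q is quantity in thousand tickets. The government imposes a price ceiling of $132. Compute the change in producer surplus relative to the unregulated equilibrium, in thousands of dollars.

-5852

Rearranging supply gives Qs = 2P - 148. Setting quantity demanded equal to quantity supplied, 702 - 3P = 2P - 148, gives P* = 170 and Q* = 192.
The ceiling of 132 is below the equilibrium price 170, so it binds.
At P = 132: Qd = 702 - 3·132 = 306 and Qs = 2·132 - 148 = 116.
Producer surplus without the control is ½ · (170 - 74) · 192 = 9216.
With the ceiling, producers sell 116 units at 132, so PS = ½ · (132 - 74) · 116 = 3364.
Change in producer surplus = 3364 - 9216 = -5852.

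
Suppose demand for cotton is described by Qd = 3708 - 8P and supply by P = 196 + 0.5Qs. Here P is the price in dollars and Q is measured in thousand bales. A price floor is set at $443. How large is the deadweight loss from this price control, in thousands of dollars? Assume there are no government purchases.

Rearranging supply gives Qs = 2P - 392. In a free market, 3708 - 8P = 2P - 392 gives the equilibrium P* = 410, Q* = 428.
Because the floor (443) lies above the market-clearing price, it is binding.
At P = 443: Qd = 3708 - 8·443 = 164 and Qs = 2·443 - 392 = 494.
Quantity traded falls to 164. At Q = 164 the demand price is (3708 - 164)/8 = 443 and the supply price is (392 + 164)/2 = 278.
Deadweight loss = ½ · (443 - 278) · (428 - 164) = ½ · 165 · 264 = 21780.

21780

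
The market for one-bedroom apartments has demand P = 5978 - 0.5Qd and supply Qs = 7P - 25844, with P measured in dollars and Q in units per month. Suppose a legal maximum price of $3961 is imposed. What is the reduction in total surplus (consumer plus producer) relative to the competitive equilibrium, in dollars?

Rearranging demand gives Qd = 11956 - 2P. In a free market, 11956 - 2P = 7P - 25844 gives the equilibrium P* = 4200, Q* = 3556.
Since 3961 < 4200, the ceiling is binding.
At P = 3961: Qd = 11956 - 2·3961 = 4034 and Qs = 7·3961 - 25844 = 1883.
Quantity traded falls to 1883. At Q = 1883 the demand price is (11956 - 1883)/2 = 5036.5 and the supply price is (25844 + 1883)/7 = 3961.
Deadweight loss = ½ · (5036.5 - 3961) · (3556 - 1883) = ½ · 1075.5 · 1673 = 899655.75.

899655.75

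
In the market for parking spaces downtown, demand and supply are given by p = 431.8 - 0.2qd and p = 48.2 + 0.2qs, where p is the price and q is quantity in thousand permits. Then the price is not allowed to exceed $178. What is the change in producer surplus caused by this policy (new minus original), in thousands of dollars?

Rearranging demand gives qd = 2159 - 5p; rearranging supply gives qs = 5p - 241. Without the control the market clears where 2159 - 5p = 5p - 241, i.e. p* = 240 and q* = 959.
Since 178 < 240, the ceiling is binding.
At p = 178: qd = 2159 - 5·178 = 1269 and qs = 5·178 - 241 = 649.
Producer surplus without the control is ½ · (240 - 48.2) · 959 = 91968.1.
With the ceiling, producers sell 649 units at 178, so PS = ½ · (178 - 48.2) · 649 = 42120.1.
Change in producer surplus = 42120.1 - 91968.1 = -49848.

-49848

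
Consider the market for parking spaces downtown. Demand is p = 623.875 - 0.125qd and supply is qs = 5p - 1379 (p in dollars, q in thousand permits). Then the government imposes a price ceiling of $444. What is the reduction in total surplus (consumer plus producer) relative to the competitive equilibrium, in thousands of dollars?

Rearranging demand gives qd = 4991 - 8p. Setting quantity demanded equal to quantity supplied, 4991 - 8p = 5p - 1379, gives p* = 490 and q* = 1071.
Since 444 < 490, the ceiling is binding.
At p = 444: qd = 4991 - 8·444 = 1439 and qs = 5·444 - 1379 = 841.
Quantity traded falls to 841. At q = 841 the demand price is (4991 - 841)/8 = 518.75 and the supply price is (1379 + 841)/5 = 444.
Deadweight loss = ½ · (518.75 - 444) · (1071 - 841) = ½ · 74.75 · 230 = 8596.25.

8596.25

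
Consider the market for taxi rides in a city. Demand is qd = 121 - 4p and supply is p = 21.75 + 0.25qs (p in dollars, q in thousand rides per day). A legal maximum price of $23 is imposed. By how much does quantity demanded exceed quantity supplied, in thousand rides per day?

24

Rearranging supply gives qs = 4p - 87. Without the control the market clears where 121 - 4p = 4p - 87, i.e. p* = 26 and q* = 17.
Because the ceiling (23) lies below the market-clearing price, it is binding.
At p = 23: qd = 121 - 4·23 = 29 and qs = 4·23 - 87 = 5.
Shortage = qd - qs = 29 - 5 = 24.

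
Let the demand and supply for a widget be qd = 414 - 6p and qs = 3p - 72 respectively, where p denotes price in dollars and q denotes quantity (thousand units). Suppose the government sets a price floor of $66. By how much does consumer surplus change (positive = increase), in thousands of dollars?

Without the control the market clears where 414 - 6p = 3p - 72, i.e. p* = 54 and q* = 90.
Because the floor (66) lies above the market-clearing price, it is binding.
At p = 66: qd = 414 - 6·66 = 18 and qs = 3·66 - 72 = 126.
Consumer surplus without the control is ½ · (69 - 54) · 90 = 675.
With the floor, consumers buy 18 units at 66, so CS = ½ · (69 - 66) · 18 = 27.
Change in consumer surplus = 27 - 675 = -648.

-648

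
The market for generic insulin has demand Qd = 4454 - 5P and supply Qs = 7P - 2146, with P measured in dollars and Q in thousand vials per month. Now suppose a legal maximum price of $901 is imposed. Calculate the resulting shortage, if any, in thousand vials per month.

In a free market, 4454 - 5P = 7P - 2146 gives the equilibrium P* = 550, Q* = 1704.
Since 901 is above P* = 550, the ceiling does not bind and the free-market outcome prevails.
Since the control does not bind, there is no shortage.

0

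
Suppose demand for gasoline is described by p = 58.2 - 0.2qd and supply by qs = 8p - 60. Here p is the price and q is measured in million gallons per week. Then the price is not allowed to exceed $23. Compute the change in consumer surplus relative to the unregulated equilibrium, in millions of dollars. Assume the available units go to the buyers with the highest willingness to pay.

Rearranging demand gives qd = 291 - 5p. Equilibrium: 291 - 5p = 8p - 60, so 351 = 13p and p* = 27, q* = 156.
Since 23 < 27, the ceiling is binding.
At p = 23: qd = 291 - 5·23 = 176 and qs = 8·23 - 60 = 124.
Consumer surplus without the control is ½ · (58.2 - 27) · 156 = 2433.6.
With the ceiling, 124 units are sold at 23 (assume they go to the highest-value buyers). The demand price at q = 124 is 33.4, so CS = ½ · [(58.2 - 23) + (33.4 - 23)] · 124 = 2827.2.
Change in consumer surplus = 2827.2 - 2433.6 = 393.6.

393.6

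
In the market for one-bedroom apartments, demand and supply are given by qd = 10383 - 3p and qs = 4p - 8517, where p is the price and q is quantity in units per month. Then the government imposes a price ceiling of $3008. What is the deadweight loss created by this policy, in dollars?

0

Without the control the market clears where 10383 - 3p = 4p - 8517, i.e. p* = 2700 and q* = 2283.
The ceiling of 3008 is above the equilibrium price 2700, so it is not binding; the market clears at p* = 2700, q* = 2283.
Since the control does not bind, no trades are prevented and deadweight loss is zero.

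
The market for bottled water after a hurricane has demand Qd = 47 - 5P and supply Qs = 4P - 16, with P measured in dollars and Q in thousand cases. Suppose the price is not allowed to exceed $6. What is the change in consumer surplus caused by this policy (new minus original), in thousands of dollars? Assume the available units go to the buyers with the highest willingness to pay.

In a free market, 47 - 5P = 4P - 16 gives the equilibrium P* = 7, Q* = 12.
Because the ceiling (6) lies below the market-clearing price, it is binding.
At P = 6: Qd = 47 - 5·6 = 17 and Qs = 4·6 - 16 = 8.
Consumer surplus without the control is ½ · (9.4 - 7) · 12 = 14.4.
With the ceiling, 8 units are sold at 6 (assume they go to the highest-value buyers). The demand price at Q = 8 is 7.8, so CS = ½ · [(9.4 - 6) + (7.8 - 6)] · 8 = 20.8.
Change in consumer surplus = 20.8 - 14.4 = 6.4.

6.4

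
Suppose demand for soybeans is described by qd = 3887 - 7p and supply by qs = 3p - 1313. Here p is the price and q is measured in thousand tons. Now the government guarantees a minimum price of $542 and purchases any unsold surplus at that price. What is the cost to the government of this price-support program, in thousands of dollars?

119240

Setting quantity demanded equal to quantity supplied, 3887 - 7p = 3p - 1313, gives p* = 520 and q* = 247.
The floor of 542 is above the equilibrium price 520, so it binds.
At p = 542: qd = 3887 - 7·542 = 93 and qs = 3·542 - 1313 = 313.
Surplus = qs - qd = 220.
Government expenditure = surplus × support price = 220 × 542 = 119240.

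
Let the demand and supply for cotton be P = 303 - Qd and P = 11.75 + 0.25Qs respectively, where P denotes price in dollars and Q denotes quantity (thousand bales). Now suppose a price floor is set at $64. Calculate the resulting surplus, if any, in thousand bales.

Rearranging demand gives Qd = 303 - P; rearranging supply gives Qs = 4P - 47. Setting quantity demanded equal to quantity supplied, 303 - P = 4P - 47, gives P* = 70 and Q* = 233.
The floor of 64 is below the equilibrium price 70, so it is not binding; the market clears at P* = 70, Q* = 233.
Since the control does not bind, there is no surplus.

0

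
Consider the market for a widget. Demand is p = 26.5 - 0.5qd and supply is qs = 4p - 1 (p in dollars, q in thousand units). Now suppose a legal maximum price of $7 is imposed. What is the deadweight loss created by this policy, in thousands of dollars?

Rearranging demand gives qd = 53 - 2p. Setting quantity demanded equal to quantity supplied, 53 - 2p = 4p - 1, gives p* = 9 and q* = 35.
Since 7 < 9, the ceiling is binding.
At p = 7: qd = 53 - 2·7 = 39 and qs = 4·7 - 1 = 27.
Quantity traded falls to 27. At q = 27 the demand price is (53 - 27)/2 = 13 and the supply price is (1 + 27)/4 = 7.
Deadweight loss = ½ · (13 - 7) · (35 - 27) = ½ · 6 · 8 = 24.

24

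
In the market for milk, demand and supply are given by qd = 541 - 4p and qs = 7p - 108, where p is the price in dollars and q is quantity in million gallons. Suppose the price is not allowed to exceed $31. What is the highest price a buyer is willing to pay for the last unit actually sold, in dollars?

Equilibrium: 541 - 4p = 7p - 108, so 649 = 11p and p* = 59, q* = 305.
The ceiling of 31 is below the equilibrium price 59, so it binds.
At p = 31: qd = 541 - 4·31 = 417 and qs = 7·31 - 108 = 109.
Only 109 units reach the market. On the demand curve, the marginal buyer's willingness to pay at q = 109 is (541 - 109)/4 = 108.

108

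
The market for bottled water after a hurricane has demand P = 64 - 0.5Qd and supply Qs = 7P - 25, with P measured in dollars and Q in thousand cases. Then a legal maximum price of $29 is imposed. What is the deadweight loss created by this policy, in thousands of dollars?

0

Rearranging demand gives Qd = 128 - 2P. Without the control the market clears where 128 - 2P = 7P - 25, i.e. P* = 17 and Q* = 94.
The ceiling of 29 is above the equilibrium price 17, so it is not binding; the market clears at P* = 17, Q* = 94.
Since the control does not bind, no trades are prevented and deadweight loss is zero.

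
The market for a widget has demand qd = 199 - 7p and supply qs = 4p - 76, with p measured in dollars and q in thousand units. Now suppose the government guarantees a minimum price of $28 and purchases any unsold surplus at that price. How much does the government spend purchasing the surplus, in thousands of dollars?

Without the control the market clears where 199 - 7p = 4p - 76, i.e. p* = 25 and q* = 24.
The floor of 28 is above the equilibrium price 25, so it binds.
At p = 28: qd = 199 - 7·28 = 3 and qs = 4·28 - 76 = 36.
Surplus = qs - qd = 33.
Government expenditure = surplus × support price = 33 × 28 = 924.

924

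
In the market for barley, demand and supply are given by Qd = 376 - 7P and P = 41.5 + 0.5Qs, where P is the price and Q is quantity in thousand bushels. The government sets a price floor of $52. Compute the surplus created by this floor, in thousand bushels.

Rearranging supply gives Qs = 2P - 83. Without the control the market clears where 376 - 7P = 2P - 83, i.e. P* = 51 and Q* = 19.
Since 52 > 51, the floor is binding.
At P = 52: Qd = 376 - 7·52 = 12 and Qs = 2·52 - 83 = 21.
Surplus = Qs - Qd = 21 - 12 = 9.

9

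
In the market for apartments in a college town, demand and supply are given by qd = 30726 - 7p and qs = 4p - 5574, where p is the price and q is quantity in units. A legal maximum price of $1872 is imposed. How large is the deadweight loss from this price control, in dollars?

6408864

Without the control the market clears where 30726 - 7p = 4p - 5574, i.e. p* = 3300 and q* = 7626.
Since 1872 < 3300, the ceiling is binding.
At p = 1872: qd = 30726 - 7·1872 = 17622 and qs = 4·1872 - 5574 = 1914.
Quantity traded falls to 1914. At q = 1914 the demand price is (30726 - 1914)/7 = 4116 and the supply price is (5574 + 1914)/4 = 1872.
Deadweight loss = ½ · (4116 - 1872) · (7626 - 1914) = ½ · 2244 · 5712 = 6408864.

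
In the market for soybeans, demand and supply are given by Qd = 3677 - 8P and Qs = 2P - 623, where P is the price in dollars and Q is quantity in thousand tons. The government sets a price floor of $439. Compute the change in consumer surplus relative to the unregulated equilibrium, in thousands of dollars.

-1809

Setting quantity demanded equal to quantity supplied, 3677 - 8P = 2P - 623, gives P* = 430 and Q* = 237.
Because the floor (439) lies above the market-clearing price, it is binding.
At P = 439: Qd = 3677 - 8·439 = 165 and Qs = 2·439 - 623 = 255.
Consumer surplus without the control is ½ · (459.625 - 430) · 237 = 3510.5625.
With the floor, consumers buy 165 units at 439, so CS = ½ · (459.625 - 439) · 165 = 1701.5625.
Change in consumer surplus = 1701.5625 - 3510.5625 = -1809.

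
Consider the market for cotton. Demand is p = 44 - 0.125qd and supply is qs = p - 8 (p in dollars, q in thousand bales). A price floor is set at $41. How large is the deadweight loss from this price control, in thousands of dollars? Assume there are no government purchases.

Rearranging demand gives qd = 352 - 8p. Setting quantity demanded equal to quantity supplied, 352 - 8p = p - 8, gives p* = 40 and q* = 32.
Since 41 > 40, the floor is binding.
At p = 41: qd = 352 - 8·41 = 24 and qs = 41 - 8 = 33.
Quantity traded falls to 24. At q = 24 the demand price is (352 - 24)/8 = 41 and the supply price is 8 + 24 = 32.
Deadweight loss = ½ · (41 - 32) · (32 - 24) = ½ · 9 · 8 = 36.

36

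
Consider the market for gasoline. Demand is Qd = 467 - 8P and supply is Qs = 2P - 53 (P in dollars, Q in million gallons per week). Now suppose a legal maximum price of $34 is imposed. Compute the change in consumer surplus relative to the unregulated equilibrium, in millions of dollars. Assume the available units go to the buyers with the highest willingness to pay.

Setting quantity demanded equal to quantity supplied, 467 - 8P = 2P - 53, gives P* = 52 and Q* = 51.
Since 34 < 52, the ceiling is binding.
At P = 34: Qd = 467 - 8·34 = 195 and Qs = 2·34 - 53 = 15.
Consumer surplus without the control is ½ · (58.375 - 52) · 51 = 162.5625.
With the ceiling, 15 units are sold at 34 (assume they go to the highest-value buyers). The demand price at Q = 15 is 56.5, so CS = ½ · [(58.375 - 34) + (56.5 - 34)] · 15 = 351.5625.
Change in consumer surplus = 351.5625 - 162.5625 = 189.

189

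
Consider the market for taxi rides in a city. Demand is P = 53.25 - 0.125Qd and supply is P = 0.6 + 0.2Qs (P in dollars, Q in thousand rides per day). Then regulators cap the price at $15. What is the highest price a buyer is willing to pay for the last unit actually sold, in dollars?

44.25

Rearranging demand gives Qd = 426 - 8P; rearranging supply gives Qs = 5P - 3. Without the control the market clears where 426 - 8P = 5P - 3, i.e. P* = 33 and Q* = 162.
Because the ceiling (15) lies below the market-clearing price, it is binding.
At P = 15: Qd = 426 - 8·15 = 306 and Qs = 5·15 - 3 = 72.
Only 72 units reach the market. On the demand curve, the marginal buyer's willingness to pay at Q = 72 is (426 - 72)/8 = 44.25.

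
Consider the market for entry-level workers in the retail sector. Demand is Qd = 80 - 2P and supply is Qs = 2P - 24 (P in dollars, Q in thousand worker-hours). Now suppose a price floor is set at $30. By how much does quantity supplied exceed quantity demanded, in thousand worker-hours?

In a free market, 80 - 2P = 2P - 24 gives the equilibrium P* = 26, Q* = 28.
The floor of 30 is above the equilibrium price 26, so it binds.
At P = 30: Qd = 80 - 2·30 = 20 and Qs = 2·30 - 24 = 36.
Surplus = Qs - Qd = 36 - 20 = 16.

16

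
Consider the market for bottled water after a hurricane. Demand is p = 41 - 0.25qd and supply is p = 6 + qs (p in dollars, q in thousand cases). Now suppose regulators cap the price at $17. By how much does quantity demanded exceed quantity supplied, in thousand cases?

85

Rearranging demand gives qd = 164 - 4p; rearranging supply gives qs = p - 6. Without the control the market clears where 164 - 4p = p - 6, i.e. p* = 34 and q* = 28.
Because the ceiling (17) lies below the market-clearing price, it is binding.
At p = 17: qd = 164 - 4·17 = 96 and qs = 17 - 6 = 11.
Shortage = qd - qs = 96 - 11 = 85.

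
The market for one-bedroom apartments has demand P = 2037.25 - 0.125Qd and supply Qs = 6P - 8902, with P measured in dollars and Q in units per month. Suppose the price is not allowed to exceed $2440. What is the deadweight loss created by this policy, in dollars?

Rearranging demand gives Qd = 16298 - 8P. In a free market, 16298 - 8P = 6P - 8902 gives the equilibrium P* = 1800, Q* = 1898.
The ceiling of 2440 is above the equilibrium price 1800, so it is not binding; the market clears at P* = 1800, Q* = 1898.
Since the control does not bind, no trades are prevented and deadweight loss is zero.

0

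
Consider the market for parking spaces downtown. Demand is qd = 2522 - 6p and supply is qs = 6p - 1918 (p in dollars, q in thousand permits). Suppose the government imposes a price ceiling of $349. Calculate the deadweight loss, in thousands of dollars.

In a free market, 2522 - 6p = 6p - 1918 gives the equilibrium p* = 370, q* = 302.
The ceiling of 349 is below the equilibrium price 370, so it binds.
At p = 349: qd = 2522 - 6·349 = 428 and qs = 6·349 - 1918 = 176.
Quantity traded falls to 176. At q = 176 the demand price is (2522 - 176)/6 = 391 and the supply price is (1918 + 176)/6 = 349.
Deadweight loss = ½ · (391 - 349) · (302 - 176) = ½ · 42 · 126 = 2646.

2646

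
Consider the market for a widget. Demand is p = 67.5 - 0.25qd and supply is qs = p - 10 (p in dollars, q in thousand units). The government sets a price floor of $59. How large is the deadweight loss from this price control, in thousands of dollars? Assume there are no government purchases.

Rearranging demand gives qd = 270 - 4p. In a free market, 270 - 4p = p - 10 gives the equilibrium p* = 56, q* = 46.
The floor of 59 is above the equilibrium price 56, so it binds.
At p = 59: qd = 270 - 4·59 = 34 and qs = 59 - 10 = 49.
Quantity traded falls to 34. At q = 34 the demand price is (270 - 34)/4 = 59 and the supply price is 10 + 34 = 44.
Deadweight loss = ½ · (59 - 44) · (46 - 34) = ½ · 15 · 12 = 90.

90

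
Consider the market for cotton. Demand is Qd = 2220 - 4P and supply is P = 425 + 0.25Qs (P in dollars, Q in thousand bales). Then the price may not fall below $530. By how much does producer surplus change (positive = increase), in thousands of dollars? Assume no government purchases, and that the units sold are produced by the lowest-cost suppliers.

800

Rearranging supply gives Qs = 4P - 1700. Equilibrium: 2220 - 4P = 4P - 1700, so 3920 = 8P and P* = 490, Q* = 260.
The floor of 530 is above the equilibrium price 490, so it binds.
At P = 530: Qd = 2220 - 4·530 = 100 and Qs = 4·530 - 1700 = 420.
Producer surplus without the control is ½ · (490 - 425) · 260 = 8450.
With the floor, 100 units are sold at 530. The supply price at Q = 100 is 450, so PS = ½ · [(530 - 425) + (530 - 450)] · 100 = 9250.
Change in producer surplus = 9250 - 8450 = 800.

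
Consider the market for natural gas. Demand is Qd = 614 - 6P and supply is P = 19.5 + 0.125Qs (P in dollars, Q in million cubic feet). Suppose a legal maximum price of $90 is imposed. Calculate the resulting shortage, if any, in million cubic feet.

0

Rearranging supply gives Qs = 8P - 156. Setting quantity demanded equal to quantity supplied, 614 - 6P = 8P - 156, gives P* = 55 and Q* = 284.
Since 90 is above P* = 55, the ceiling does not bind and the free-market outcome prevails.
Since the control does not bind, there is no shortage.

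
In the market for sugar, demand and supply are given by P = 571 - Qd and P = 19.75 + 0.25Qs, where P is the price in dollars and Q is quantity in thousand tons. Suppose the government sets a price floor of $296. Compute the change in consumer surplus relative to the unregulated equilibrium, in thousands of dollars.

Rearranging demand gives Qd = 571 - P; rearranging supply gives Qs = 4P - 79. Without the control the market clears where 571 - P = 4P - 79, i.e. P* = 130 and Q* = 441.
Because the floor (296) lies above the market-clearing price, it is binding.
At P = 296: Qd = 571 - 296 = 275 and Qs = 4·296 - 79 = 1105.
Consumer surplus without the control is ½ · (571 - 130) · 441 = 97240.5.
With the floor, consumers buy 275 units at 296, so CS = ½ · (571 - 296) · 275 = 37812.5.
Change in consumer surplus = 37812.5 - 97240.5 = -59428.

-59428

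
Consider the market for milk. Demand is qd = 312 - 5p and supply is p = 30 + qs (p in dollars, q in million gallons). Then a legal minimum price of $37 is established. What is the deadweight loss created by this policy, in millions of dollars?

0

Rearranging supply gives qs = p - 30. In a free market, 312 - 5p = p - 30 gives the equilibrium p* = 57, q* = 27.
Since 37 is below p* = 57, the floor does not bind and the free-market outcome prevails.
Since the control does not bind, no trades are prevented and deadweight loss is zero.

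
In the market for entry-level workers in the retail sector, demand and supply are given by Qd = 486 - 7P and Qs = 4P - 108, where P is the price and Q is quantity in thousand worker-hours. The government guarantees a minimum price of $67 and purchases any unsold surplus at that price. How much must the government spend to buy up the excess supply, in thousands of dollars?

9581

Without the control the market clears where 486 - 7P = 4P - 108, i.e. P* = 54 and Q* = 108.
Since 67 > 54, the floor is binding.
At P = 67: Qd = 486 - 7·67 = 17 and Qs = 4·67 - 108 = 160.
Surplus = Qs - Qd = 143.
Government expenditure = surplus × support price = 143 × 67 = 9581.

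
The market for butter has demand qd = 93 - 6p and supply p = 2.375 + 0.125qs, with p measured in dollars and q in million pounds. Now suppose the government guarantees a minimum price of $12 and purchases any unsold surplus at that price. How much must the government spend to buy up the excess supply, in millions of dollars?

Rearranging supply gives qs = 8p - 19. Setting quantity demanded equal to quantity supplied, 93 - 6p = 8p - 19, gives p* = 8 and q* = 45.
Since 12 > 8, the floor is binding.
At p = 12: qd = 93 - 6·12 = 21 and qs = 8·12 - 19 = 77.
Surplus = qs - qd = 56.
Government expenditure = surplus × support price = 56 × 12 = 672.

672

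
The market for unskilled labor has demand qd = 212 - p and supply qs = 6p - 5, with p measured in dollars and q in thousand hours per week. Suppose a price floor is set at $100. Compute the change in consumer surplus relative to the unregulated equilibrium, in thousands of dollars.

-10108.5

Equilibrium: 212 - p = 6p - 5, so 217 = 7p and p* = 31, q* = 181.
The floor of 100 is above the equilibrium price 31, so it binds.
At p = 100: qd = 212 - 100 = 112 and qs = 6·100 - 5 = 595.
Consumer surplus without the control is ½ · (212 - 31) · 181 = 16380.5.
With the floor, consumers buy 112 units at 100, so CS = ½ · (212 - 100) · 112 = 6272.
Change in consumer surplus = 6272 - 16380.5 = -10108.5.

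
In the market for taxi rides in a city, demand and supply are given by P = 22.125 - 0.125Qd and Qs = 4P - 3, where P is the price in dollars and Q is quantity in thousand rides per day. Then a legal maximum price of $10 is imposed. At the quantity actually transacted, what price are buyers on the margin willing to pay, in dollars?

Rearranging demand gives Qd = 177 - 8P. Setting quantity demanded equal to quantity supplied, 177 - 8P = 4P - 3, gives P* = 15 and Q* = 57.
The ceiling of 10 is below the equilibrium price 15, so it binds.
At P = 10: Qd = 177 - 8·10 = 97 and Qs = 4·10 - 3 = 37.
Only 37 units reach the market. On the demand curve, the marginal buyer's willingness to pay at Q = 37 is (177 - 37)/8 = 17.5.

17.5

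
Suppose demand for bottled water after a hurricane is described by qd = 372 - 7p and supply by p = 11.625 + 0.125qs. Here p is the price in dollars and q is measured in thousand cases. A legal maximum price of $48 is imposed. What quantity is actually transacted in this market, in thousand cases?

155

Rearranging supply gives qs = 8p - 93. Setting quantity demanded equal to quantity supplied, 372 - 7p = 8p - 93, gives p* = 31 and q* = 155.
The ceiling of 48 is above the equilibrium price 31, so it is not binding; the market clears at p* = 31, q* = 155.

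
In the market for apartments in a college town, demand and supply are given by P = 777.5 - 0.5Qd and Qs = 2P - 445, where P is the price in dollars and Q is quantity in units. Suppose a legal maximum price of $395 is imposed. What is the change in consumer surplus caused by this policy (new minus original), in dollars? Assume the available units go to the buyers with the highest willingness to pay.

Rearranging demand gives Qd = 1555 - 2P. Without the control the market clears where 1555 - 2P = 2P - 445, i.e. P* = 500 and Q* = 555.
Because the ceiling (395) lies below the market-clearing price, it is binding.
At P = 395: Qd = 1555 - 2·395 = 765 and Qs = 2·395 - 445 = 345.
Consumer surplus without the control is ½ · (777.5 - 500) · 555 = 77006.25.
With the ceiling, 345 units are sold at 395 (assume they go to the highest-value buyers). The demand price at Q = 345 is 605, so CS = ½ · [(777.5 - 395) + (605 - 395)] · 345 = 102206.25.
Change in consumer surplus = 102206.25 - 77006.25 = 25200.

25200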